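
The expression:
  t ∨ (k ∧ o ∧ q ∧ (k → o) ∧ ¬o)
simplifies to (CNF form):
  t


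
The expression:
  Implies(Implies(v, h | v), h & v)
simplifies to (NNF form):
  h & v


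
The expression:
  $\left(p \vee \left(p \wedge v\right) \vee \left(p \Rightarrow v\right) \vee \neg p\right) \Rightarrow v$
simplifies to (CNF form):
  $v$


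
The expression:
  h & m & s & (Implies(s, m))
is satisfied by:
  {h: True, m: True, s: True}


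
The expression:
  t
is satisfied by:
  {t: True}


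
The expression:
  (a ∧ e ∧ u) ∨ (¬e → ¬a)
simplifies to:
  e ∨ ¬a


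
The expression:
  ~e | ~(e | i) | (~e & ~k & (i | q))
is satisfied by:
  {e: False}


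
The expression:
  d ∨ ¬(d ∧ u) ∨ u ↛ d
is always true.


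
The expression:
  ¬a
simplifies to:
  ¬a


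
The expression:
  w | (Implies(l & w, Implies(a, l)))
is always true.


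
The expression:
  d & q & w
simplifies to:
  d & q & w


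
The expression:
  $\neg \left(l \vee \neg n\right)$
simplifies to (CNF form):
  $n \wedge \neg l$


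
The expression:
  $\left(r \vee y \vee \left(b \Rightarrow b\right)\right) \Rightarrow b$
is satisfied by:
  {b: True}


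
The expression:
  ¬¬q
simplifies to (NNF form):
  q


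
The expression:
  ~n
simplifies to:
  ~n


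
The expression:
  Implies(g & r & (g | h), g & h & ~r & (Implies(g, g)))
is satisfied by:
  {g: False, r: False}
  {r: True, g: False}
  {g: True, r: False}


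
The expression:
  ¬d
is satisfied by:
  {d: False}


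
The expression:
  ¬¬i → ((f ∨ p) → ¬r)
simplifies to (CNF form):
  (¬f ∨ ¬i ∨ ¬r) ∧ (¬i ∨ ¬p ∨ ¬r)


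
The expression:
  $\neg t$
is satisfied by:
  {t: False}


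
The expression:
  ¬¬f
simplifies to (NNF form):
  f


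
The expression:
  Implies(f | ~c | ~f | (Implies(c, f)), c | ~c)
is always true.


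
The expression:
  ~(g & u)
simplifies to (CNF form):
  ~g | ~u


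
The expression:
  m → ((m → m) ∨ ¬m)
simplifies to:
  True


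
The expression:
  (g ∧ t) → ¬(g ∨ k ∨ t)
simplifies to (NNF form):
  ¬g ∨ ¬t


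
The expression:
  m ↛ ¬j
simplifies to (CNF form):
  j ∧ m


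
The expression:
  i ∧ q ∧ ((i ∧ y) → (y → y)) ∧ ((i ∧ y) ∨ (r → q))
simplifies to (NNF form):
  i ∧ q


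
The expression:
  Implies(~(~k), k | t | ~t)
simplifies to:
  True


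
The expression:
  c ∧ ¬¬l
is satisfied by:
  {c: True, l: True}


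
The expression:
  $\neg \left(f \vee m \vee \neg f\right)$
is never true.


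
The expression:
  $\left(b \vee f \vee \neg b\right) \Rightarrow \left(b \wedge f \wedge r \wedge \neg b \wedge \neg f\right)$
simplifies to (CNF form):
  $\text{False}$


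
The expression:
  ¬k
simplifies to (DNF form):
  ¬k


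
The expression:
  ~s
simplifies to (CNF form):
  ~s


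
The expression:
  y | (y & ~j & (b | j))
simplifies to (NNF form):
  y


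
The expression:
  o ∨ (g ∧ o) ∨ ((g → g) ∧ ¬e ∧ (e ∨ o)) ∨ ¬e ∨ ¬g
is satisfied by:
  {o: True, g: False, e: False}
  {g: False, e: False, o: False}
  {o: True, e: True, g: False}
  {e: True, g: False, o: False}
  {o: True, g: True, e: False}
  {g: True, o: False, e: False}
  {o: True, e: True, g: True}


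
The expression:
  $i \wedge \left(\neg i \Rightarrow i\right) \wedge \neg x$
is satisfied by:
  {i: True, x: False}


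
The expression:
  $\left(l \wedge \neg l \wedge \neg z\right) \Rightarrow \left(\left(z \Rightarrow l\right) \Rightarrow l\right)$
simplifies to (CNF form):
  $\text{True}$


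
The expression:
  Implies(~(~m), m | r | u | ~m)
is always true.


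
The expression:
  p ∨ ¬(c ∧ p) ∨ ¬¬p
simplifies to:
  True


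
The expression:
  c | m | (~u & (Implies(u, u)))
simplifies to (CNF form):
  c | m | ~u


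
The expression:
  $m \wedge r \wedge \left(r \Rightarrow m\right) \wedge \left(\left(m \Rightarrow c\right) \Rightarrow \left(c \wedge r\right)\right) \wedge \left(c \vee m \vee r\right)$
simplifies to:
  $m \wedge r$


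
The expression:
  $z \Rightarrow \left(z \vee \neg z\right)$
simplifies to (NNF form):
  $\text{True}$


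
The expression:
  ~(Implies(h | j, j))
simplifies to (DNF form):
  h & ~j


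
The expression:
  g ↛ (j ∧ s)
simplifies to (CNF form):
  g ∧ (¬j ∨ ¬s)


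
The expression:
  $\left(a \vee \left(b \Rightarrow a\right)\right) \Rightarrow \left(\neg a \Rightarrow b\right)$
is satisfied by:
  {a: True, b: True}
  {a: True, b: False}
  {b: True, a: False}


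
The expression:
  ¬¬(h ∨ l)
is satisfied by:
  {l: True, h: True}
  {l: True, h: False}
  {h: True, l: False}


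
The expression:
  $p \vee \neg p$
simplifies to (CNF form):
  $\text{True}$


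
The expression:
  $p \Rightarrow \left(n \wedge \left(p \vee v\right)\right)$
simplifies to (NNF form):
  $n \vee \neg p$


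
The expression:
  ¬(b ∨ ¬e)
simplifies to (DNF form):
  e ∧ ¬b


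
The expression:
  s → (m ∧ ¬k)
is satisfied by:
  {m: True, k: False, s: False}
  {k: False, s: False, m: False}
  {m: True, k: True, s: False}
  {k: True, m: False, s: False}
  {s: True, m: True, k: False}


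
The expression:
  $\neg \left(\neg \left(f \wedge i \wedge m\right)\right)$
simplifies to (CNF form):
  $f \wedge i \wedge m$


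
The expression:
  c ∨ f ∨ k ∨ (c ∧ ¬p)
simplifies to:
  c ∨ f ∨ k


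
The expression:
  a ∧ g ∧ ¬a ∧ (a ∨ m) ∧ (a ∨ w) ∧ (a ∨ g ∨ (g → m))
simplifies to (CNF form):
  False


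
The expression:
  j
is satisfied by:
  {j: True}


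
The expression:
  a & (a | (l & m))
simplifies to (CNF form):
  a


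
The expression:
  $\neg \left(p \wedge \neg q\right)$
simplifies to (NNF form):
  $q \vee \neg p$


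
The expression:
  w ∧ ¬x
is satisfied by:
  {w: True, x: False}


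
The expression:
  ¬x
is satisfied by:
  {x: False}


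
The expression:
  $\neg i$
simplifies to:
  $\neg i$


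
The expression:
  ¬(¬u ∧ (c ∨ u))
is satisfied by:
  {u: True, c: False}
  {c: False, u: False}
  {c: True, u: True}


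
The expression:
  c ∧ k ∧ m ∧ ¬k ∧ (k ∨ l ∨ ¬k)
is never true.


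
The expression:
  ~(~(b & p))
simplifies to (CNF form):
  b & p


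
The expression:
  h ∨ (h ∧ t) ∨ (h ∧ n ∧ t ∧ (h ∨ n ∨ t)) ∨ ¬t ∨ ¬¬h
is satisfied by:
  {h: True, t: False}
  {t: False, h: False}
  {t: True, h: True}


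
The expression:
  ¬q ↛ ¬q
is never true.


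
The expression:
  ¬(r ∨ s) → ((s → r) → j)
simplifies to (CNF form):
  j ∨ r ∨ s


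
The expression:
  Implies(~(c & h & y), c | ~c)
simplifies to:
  True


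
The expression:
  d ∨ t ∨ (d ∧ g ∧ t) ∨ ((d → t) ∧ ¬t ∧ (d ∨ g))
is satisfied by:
  {d: True, t: True, g: True}
  {d: True, t: True, g: False}
  {d: True, g: True, t: False}
  {d: True, g: False, t: False}
  {t: True, g: True, d: False}
  {t: True, g: False, d: False}
  {g: True, t: False, d: False}


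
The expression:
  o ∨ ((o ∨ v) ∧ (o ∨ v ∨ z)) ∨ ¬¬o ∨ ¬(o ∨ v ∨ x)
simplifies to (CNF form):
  o ∨ v ∨ ¬x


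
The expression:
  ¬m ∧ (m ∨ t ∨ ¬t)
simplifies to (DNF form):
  ¬m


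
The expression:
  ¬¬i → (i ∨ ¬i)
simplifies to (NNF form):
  True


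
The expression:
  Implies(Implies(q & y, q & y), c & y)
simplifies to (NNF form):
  c & y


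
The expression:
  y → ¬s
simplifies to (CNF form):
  ¬s ∨ ¬y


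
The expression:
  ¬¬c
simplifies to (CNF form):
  c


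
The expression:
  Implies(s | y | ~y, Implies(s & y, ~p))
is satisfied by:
  {s: False, p: False, y: False}
  {y: True, s: False, p: False}
  {p: True, s: False, y: False}
  {y: True, p: True, s: False}
  {s: True, y: False, p: False}
  {y: True, s: True, p: False}
  {p: True, s: True, y: False}


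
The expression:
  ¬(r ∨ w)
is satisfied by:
  {r: False, w: False}


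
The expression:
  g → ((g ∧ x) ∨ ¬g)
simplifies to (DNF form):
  x ∨ ¬g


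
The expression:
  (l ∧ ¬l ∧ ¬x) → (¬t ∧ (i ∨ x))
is always true.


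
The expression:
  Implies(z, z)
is always true.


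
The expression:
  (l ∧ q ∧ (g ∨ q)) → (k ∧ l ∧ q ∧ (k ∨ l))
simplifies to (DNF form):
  k ∨ ¬l ∨ ¬q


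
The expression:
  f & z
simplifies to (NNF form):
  f & z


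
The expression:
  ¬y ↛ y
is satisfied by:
  {y: False}


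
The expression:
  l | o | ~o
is always true.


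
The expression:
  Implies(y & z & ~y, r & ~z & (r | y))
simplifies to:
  True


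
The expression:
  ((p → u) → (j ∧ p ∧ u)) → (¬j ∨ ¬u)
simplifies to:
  ¬j ∨ ¬p ∨ ¬u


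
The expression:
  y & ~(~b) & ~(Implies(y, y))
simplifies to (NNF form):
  False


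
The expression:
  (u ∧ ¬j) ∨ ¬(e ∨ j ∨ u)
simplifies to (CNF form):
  ¬j ∧ (u ∨ ¬e)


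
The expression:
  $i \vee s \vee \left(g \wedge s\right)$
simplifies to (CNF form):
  $i \vee s$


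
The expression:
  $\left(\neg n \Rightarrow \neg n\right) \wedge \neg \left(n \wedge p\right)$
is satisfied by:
  {p: False, n: False}
  {n: True, p: False}
  {p: True, n: False}


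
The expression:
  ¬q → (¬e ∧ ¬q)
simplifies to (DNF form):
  q ∨ ¬e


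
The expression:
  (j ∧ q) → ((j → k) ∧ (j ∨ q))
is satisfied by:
  {k: True, q: False, j: False}
  {q: False, j: False, k: False}
  {j: True, k: True, q: False}
  {j: True, q: False, k: False}
  {k: True, q: True, j: False}
  {q: True, k: False, j: False}
  {j: True, q: True, k: True}


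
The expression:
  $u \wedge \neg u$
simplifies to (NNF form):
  $\text{False}$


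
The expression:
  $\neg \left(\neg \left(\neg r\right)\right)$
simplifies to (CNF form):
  $\neg r$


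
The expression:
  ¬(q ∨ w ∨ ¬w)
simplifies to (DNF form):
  False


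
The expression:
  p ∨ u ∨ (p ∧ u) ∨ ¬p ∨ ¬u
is always true.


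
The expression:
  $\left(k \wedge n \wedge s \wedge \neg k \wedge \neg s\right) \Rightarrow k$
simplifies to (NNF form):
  $\text{True}$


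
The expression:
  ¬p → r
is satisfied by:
  {r: True, p: True}
  {r: True, p: False}
  {p: True, r: False}


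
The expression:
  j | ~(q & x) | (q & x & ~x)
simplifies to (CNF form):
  j | ~q | ~x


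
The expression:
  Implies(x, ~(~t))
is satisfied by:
  {t: True, x: False}
  {x: False, t: False}
  {x: True, t: True}


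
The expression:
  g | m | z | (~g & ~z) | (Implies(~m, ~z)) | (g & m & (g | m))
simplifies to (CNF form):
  True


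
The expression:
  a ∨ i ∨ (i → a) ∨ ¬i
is always true.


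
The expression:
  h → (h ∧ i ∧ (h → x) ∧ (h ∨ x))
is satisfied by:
  {x: True, i: True, h: False}
  {x: True, i: False, h: False}
  {i: True, x: False, h: False}
  {x: False, i: False, h: False}
  {x: True, h: True, i: True}


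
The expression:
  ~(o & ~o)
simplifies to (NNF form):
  True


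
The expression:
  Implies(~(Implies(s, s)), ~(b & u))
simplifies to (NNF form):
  True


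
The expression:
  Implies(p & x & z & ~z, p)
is always true.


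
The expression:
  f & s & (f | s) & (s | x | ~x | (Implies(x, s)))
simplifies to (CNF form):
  f & s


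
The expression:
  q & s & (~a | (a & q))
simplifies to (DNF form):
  q & s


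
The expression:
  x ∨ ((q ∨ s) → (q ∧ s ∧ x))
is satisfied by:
  {x: True, q: False, s: False}
  {x: True, s: True, q: False}
  {x: True, q: True, s: False}
  {x: True, s: True, q: True}
  {s: False, q: False, x: False}


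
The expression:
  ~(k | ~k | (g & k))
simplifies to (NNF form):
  False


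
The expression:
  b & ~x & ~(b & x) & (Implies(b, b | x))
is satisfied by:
  {b: True, x: False}


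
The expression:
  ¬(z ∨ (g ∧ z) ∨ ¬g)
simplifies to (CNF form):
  g ∧ ¬z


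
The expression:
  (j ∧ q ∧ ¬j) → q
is always true.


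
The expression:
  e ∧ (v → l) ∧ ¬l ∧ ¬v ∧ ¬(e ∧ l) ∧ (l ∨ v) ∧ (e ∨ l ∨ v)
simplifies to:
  False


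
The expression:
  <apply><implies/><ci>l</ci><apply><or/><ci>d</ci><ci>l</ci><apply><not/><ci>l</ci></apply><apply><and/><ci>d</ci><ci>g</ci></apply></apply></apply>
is always true.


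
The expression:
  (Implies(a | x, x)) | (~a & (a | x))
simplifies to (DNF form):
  x | ~a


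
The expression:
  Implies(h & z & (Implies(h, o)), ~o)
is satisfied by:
  {h: False, z: False, o: False}
  {o: True, h: False, z: False}
  {z: True, h: False, o: False}
  {o: True, z: True, h: False}
  {h: True, o: False, z: False}
  {o: True, h: True, z: False}
  {z: True, h: True, o: False}


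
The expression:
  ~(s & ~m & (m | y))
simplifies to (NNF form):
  m | ~s | ~y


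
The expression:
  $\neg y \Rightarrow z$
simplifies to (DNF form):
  $y \vee z$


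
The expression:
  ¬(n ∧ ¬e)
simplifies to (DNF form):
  e ∨ ¬n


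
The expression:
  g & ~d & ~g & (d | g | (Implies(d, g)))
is never true.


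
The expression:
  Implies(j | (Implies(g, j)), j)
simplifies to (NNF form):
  g | j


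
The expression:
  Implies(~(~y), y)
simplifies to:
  True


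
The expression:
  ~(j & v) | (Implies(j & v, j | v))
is always true.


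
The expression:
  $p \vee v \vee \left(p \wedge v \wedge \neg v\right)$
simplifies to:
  $p \vee v$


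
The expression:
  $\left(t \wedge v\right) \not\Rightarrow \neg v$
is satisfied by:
  {t: True, v: True}


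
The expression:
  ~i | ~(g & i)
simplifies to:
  ~g | ~i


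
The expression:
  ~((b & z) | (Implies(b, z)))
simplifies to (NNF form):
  b & ~z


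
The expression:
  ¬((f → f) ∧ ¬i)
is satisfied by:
  {i: True}


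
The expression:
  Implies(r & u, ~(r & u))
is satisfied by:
  {u: False, r: False}
  {r: True, u: False}
  {u: True, r: False}


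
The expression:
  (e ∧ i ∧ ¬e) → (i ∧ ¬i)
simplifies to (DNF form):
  True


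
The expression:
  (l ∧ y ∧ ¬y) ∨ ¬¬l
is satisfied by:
  {l: True}


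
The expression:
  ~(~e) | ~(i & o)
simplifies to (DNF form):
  e | ~i | ~o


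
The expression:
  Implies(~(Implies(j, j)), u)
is always true.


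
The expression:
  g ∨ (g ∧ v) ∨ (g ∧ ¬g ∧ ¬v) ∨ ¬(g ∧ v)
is always true.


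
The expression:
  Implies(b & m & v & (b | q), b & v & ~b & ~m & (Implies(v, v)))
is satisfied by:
  {m: False, b: False, v: False}
  {v: True, m: False, b: False}
  {b: True, m: False, v: False}
  {v: True, b: True, m: False}
  {m: True, v: False, b: False}
  {v: True, m: True, b: False}
  {b: True, m: True, v: False}


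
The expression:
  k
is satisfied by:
  {k: True}


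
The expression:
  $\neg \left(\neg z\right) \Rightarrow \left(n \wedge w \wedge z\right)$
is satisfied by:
  {n: True, w: True, z: False}
  {n: True, w: False, z: False}
  {w: True, n: False, z: False}
  {n: False, w: False, z: False}
  {n: True, z: True, w: True}


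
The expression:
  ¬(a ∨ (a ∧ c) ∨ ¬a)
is never true.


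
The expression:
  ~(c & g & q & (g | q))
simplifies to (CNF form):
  ~c | ~g | ~q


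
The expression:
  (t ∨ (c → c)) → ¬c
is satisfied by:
  {c: False}


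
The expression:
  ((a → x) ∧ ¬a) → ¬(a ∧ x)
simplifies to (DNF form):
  True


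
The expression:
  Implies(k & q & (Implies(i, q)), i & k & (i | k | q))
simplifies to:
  i | ~k | ~q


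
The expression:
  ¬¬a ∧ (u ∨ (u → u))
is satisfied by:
  {a: True}


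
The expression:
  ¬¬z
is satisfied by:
  {z: True}


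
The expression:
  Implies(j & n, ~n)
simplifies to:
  ~j | ~n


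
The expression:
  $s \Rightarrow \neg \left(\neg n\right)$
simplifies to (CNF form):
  $n \vee \neg s$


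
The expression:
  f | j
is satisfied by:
  {f: True, j: True}
  {f: True, j: False}
  {j: True, f: False}


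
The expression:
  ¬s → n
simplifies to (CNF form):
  n ∨ s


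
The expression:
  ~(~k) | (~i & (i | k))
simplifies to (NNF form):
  k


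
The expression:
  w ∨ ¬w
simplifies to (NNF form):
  True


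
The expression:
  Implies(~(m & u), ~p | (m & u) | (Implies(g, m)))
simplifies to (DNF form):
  m | ~g | ~p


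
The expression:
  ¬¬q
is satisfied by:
  {q: True}


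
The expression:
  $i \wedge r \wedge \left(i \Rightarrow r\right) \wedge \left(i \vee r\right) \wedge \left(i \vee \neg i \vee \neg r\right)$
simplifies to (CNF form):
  $i \wedge r$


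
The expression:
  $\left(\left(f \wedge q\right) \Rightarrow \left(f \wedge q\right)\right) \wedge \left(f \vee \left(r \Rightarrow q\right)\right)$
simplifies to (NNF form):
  $f \vee q \vee \neg r$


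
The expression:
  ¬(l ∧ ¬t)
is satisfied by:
  {t: True, l: False}
  {l: False, t: False}
  {l: True, t: True}


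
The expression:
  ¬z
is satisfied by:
  {z: False}


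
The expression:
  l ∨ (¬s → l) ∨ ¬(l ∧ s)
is always true.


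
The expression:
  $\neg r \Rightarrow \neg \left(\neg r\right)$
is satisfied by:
  {r: True}


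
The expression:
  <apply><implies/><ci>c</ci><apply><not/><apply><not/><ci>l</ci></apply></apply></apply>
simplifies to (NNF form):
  <apply><or/><ci>l</ci><apply><not/><ci>c</ci></apply></apply>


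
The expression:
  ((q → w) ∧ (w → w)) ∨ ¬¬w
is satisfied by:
  {w: True, q: False}
  {q: False, w: False}
  {q: True, w: True}


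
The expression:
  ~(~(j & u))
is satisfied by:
  {j: True, u: True}


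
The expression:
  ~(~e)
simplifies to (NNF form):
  e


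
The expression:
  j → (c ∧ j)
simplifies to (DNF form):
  c ∨ ¬j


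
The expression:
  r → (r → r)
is always true.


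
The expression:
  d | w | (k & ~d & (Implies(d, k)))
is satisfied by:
  {d: True, k: True, w: True}
  {d: True, k: True, w: False}
  {d: True, w: True, k: False}
  {d: True, w: False, k: False}
  {k: True, w: True, d: False}
  {k: True, w: False, d: False}
  {w: True, k: False, d: False}


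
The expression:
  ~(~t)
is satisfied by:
  {t: True}


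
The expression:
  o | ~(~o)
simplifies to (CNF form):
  o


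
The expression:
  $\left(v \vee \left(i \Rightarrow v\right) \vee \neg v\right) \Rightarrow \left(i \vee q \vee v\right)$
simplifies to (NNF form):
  $i \vee q \vee v$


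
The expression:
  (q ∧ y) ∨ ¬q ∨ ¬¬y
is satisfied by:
  {y: True, q: False}
  {q: False, y: False}
  {q: True, y: True}


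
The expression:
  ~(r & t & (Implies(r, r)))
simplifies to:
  ~r | ~t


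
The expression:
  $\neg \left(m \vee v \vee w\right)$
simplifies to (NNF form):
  $\neg m \wedge \neg v \wedge \neg w$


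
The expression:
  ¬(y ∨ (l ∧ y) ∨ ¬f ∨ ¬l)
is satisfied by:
  {f: True, l: True, y: False}


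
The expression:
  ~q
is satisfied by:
  {q: False}


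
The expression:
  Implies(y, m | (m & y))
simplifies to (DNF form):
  m | ~y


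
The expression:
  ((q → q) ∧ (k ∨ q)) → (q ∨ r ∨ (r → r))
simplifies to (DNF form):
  True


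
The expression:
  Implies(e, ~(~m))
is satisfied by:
  {m: True, e: False}
  {e: False, m: False}
  {e: True, m: True}


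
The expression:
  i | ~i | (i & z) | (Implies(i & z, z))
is always true.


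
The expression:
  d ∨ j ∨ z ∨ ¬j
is always true.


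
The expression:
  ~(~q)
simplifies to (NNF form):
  q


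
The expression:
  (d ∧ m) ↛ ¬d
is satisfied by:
  {m: True, d: True}


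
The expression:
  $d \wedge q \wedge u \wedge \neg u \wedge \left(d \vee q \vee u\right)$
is never true.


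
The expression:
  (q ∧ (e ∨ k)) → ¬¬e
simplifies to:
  e ∨ ¬k ∨ ¬q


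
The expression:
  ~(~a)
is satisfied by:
  {a: True}


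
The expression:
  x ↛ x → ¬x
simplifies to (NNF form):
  True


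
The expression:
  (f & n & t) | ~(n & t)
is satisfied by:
  {f: True, t: False, n: False}
  {f: False, t: False, n: False}
  {n: True, f: True, t: False}
  {n: True, f: False, t: False}
  {t: True, f: True, n: False}
  {t: True, f: False, n: False}
  {t: True, n: True, f: True}


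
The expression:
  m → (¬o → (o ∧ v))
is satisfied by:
  {o: True, m: False}
  {m: False, o: False}
  {m: True, o: True}


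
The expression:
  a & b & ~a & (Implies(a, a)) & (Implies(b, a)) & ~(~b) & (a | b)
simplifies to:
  False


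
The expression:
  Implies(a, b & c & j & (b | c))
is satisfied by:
  {b: True, j: True, c: True, a: False}
  {b: True, j: True, c: False, a: False}
  {b: True, c: True, j: False, a: False}
  {b: True, c: False, j: False, a: False}
  {j: True, c: True, b: False, a: False}
  {j: True, b: False, c: False, a: False}
  {j: False, c: True, b: False, a: False}
  {j: False, b: False, c: False, a: False}
  {b: True, a: True, j: True, c: True}


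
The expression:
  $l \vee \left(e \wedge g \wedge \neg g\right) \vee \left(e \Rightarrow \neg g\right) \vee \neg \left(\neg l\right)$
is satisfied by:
  {l: True, g: False, e: False}
  {g: False, e: False, l: False}
  {l: True, e: True, g: False}
  {e: True, g: False, l: False}
  {l: True, g: True, e: False}
  {g: True, l: False, e: False}
  {l: True, e: True, g: True}


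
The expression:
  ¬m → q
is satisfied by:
  {q: True, m: True}
  {q: True, m: False}
  {m: True, q: False}


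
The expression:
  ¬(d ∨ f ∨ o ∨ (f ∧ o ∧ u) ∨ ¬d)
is never true.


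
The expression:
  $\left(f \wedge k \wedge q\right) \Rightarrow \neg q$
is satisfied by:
  {k: False, q: False, f: False}
  {f: True, k: False, q: False}
  {q: True, k: False, f: False}
  {f: True, q: True, k: False}
  {k: True, f: False, q: False}
  {f: True, k: True, q: False}
  {q: True, k: True, f: False}


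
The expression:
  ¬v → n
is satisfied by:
  {n: True, v: True}
  {n: True, v: False}
  {v: True, n: False}


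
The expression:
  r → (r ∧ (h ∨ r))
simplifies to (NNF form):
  True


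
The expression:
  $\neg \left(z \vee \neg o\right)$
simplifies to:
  $o \wedge \neg z$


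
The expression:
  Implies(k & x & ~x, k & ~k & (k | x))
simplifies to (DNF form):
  True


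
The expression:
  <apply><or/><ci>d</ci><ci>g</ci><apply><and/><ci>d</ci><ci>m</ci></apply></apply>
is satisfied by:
  {d: True, g: True}
  {d: True, g: False}
  {g: True, d: False}


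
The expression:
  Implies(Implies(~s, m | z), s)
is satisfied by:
  {s: True, z: False, m: False}
  {s: True, m: True, z: False}
  {s: True, z: True, m: False}
  {s: True, m: True, z: True}
  {m: False, z: False, s: False}


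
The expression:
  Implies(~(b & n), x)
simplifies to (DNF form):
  x | (b & n)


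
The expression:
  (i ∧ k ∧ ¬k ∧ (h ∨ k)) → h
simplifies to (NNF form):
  True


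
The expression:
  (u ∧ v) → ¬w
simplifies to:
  ¬u ∨ ¬v ∨ ¬w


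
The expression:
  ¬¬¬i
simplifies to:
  ¬i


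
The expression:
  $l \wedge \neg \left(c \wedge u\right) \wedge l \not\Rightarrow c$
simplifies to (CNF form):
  $l \wedge \neg c$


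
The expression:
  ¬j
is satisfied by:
  {j: False}


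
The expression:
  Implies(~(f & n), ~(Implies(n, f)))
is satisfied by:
  {n: True}


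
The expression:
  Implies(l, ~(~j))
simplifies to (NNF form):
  j | ~l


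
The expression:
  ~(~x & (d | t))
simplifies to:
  x | (~d & ~t)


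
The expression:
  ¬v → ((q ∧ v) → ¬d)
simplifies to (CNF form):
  True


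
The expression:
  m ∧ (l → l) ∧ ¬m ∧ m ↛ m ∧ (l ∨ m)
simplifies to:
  False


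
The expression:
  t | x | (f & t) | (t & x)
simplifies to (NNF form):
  t | x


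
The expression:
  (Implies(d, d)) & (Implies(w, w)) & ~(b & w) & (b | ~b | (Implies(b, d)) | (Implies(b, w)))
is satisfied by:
  {w: False, b: False}
  {b: True, w: False}
  {w: True, b: False}


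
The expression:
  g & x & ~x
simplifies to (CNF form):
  False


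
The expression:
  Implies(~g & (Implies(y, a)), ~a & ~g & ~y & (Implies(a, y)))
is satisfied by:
  {g: True, a: False}
  {a: False, g: False}
  {a: True, g: True}


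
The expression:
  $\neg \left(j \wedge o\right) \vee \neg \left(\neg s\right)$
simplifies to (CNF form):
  $s \vee \neg j \vee \neg o$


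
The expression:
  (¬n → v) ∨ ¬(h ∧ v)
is always true.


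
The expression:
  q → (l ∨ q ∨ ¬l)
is always true.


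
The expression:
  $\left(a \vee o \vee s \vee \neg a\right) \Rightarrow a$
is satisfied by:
  {a: True}


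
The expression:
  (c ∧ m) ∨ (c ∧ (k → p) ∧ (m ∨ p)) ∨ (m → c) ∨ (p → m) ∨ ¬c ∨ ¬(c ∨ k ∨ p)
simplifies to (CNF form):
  True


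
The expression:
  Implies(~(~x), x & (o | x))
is always true.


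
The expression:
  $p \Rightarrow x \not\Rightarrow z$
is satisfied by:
  {x: True, z: False, p: False}
  {z: False, p: False, x: False}
  {x: True, z: True, p: False}
  {z: True, x: False, p: False}
  {p: True, x: True, z: False}


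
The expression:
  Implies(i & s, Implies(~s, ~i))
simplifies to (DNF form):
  True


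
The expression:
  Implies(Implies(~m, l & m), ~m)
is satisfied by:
  {m: False}


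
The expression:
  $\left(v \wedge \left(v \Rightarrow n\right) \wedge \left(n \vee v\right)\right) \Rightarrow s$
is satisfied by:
  {s: True, v: False, n: False}
  {v: False, n: False, s: False}
  {s: True, n: True, v: False}
  {n: True, v: False, s: False}
  {s: True, v: True, n: False}
  {v: True, s: False, n: False}
  {s: True, n: True, v: True}


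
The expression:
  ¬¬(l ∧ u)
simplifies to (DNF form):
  l ∧ u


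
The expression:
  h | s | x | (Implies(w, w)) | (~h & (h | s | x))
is always true.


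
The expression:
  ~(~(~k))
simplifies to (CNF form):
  ~k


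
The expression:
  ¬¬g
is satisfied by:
  {g: True}


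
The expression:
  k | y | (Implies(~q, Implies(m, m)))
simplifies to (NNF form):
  True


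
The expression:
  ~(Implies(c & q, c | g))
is never true.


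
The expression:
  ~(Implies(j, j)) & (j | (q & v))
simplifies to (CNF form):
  False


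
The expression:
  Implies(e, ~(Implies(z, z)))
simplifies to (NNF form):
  ~e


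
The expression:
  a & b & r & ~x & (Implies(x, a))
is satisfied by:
  {r: True, a: True, b: True, x: False}


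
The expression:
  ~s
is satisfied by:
  {s: False}


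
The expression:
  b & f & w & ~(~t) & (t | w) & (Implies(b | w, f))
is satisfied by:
  {t: True, w: True, b: True, f: True}


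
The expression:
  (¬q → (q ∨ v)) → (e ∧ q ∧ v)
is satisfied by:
  {e: True, q: False, v: False}
  {q: False, v: False, e: False}
  {e: True, v: True, q: True}


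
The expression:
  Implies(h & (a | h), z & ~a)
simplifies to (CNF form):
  (z | ~h) & (~a | ~h)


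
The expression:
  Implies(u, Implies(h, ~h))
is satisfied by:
  {h: False, u: False}
  {u: True, h: False}
  {h: True, u: False}


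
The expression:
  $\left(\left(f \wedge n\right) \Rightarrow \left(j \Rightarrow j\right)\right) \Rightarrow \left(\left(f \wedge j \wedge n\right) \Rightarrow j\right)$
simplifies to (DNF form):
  $\text{True}$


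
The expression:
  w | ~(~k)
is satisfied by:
  {k: True, w: True}
  {k: True, w: False}
  {w: True, k: False}


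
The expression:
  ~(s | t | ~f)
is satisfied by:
  {f: True, t: False, s: False}


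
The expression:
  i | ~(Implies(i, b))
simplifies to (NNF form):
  i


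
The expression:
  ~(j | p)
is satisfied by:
  {p: False, j: False}


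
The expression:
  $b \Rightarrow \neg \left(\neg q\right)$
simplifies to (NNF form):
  $q \vee \neg b$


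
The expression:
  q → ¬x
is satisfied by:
  {q: False, x: False}
  {x: True, q: False}
  {q: True, x: False}


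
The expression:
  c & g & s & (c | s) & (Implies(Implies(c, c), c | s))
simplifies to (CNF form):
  c & g & s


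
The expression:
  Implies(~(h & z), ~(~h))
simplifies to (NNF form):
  h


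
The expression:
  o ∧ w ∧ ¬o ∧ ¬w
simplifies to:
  False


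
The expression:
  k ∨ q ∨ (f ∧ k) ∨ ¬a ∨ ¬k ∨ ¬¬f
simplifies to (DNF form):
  True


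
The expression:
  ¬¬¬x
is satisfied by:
  {x: False}


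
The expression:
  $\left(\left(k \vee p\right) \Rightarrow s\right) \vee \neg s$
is always true.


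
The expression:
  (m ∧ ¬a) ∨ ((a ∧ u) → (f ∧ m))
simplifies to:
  (f ∧ m) ∨ ¬a ∨ ¬u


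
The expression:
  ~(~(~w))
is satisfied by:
  {w: False}


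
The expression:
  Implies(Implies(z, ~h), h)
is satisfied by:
  {h: True}


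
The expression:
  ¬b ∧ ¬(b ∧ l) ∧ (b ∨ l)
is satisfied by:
  {l: True, b: False}


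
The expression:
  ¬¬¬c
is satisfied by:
  {c: False}


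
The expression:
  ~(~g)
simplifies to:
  g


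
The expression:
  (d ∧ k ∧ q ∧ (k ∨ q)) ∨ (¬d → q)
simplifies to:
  d ∨ q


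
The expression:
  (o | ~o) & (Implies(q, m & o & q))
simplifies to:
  ~q | (m & o)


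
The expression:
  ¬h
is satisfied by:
  {h: False}


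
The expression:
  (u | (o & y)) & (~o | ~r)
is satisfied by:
  {y: True, u: True, r: False, o: False}
  {u: True, r: False, o: False, y: False}
  {y: True, u: True, o: True, r: False}
  {u: True, o: True, r: False, y: False}
  {u: True, y: True, r: True, o: False}
  {u: True, r: True, o: False, y: False}
  {y: True, o: True, r: False, u: False}


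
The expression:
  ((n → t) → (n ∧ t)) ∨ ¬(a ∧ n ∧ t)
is always true.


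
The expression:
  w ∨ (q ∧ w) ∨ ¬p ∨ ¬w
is always true.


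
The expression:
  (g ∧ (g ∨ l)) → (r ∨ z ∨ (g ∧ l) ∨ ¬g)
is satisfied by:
  {r: True, z: True, l: True, g: False}
  {r: True, z: True, g: False, l: False}
  {r: True, l: True, g: False, z: False}
  {r: True, g: False, l: False, z: False}
  {z: True, l: True, g: False, r: False}
  {z: True, g: False, l: False, r: False}
  {l: True, z: False, g: False, r: False}
  {z: False, g: False, l: False, r: False}
  {z: True, r: True, g: True, l: True}
  {z: True, r: True, g: True, l: False}
  {r: True, g: True, l: True, z: False}
  {r: True, g: True, z: False, l: False}
  {l: True, g: True, z: True, r: False}
  {g: True, z: True, r: False, l: False}
  {g: True, l: True, r: False, z: False}


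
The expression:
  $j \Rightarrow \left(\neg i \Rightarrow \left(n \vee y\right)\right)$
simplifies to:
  $i \vee n \vee y \vee \neg j$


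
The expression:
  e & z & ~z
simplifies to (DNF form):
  False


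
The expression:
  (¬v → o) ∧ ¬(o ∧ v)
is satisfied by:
  {o: True, v: False}
  {v: True, o: False}


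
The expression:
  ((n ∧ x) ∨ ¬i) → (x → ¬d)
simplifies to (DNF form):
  (i ∧ ¬n) ∨ ¬d ∨ ¬x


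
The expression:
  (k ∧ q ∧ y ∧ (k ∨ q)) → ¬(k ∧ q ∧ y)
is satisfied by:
  {k: False, q: False, y: False}
  {y: True, k: False, q: False}
  {q: True, k: False, y: False}
  {y: True, q: True, k: False}
  {k: True, y: False, q: False}
  {y: True, k: True, q: False}
  {q: True, k: True, y: False}


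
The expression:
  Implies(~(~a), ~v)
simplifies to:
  ~a | ~v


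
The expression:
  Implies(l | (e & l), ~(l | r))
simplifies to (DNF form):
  ~l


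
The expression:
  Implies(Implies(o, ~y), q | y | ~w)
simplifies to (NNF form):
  q | y | ~w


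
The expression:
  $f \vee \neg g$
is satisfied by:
  {f: True, g: False}
  {g: False, f: False}
  {g: True, f: True}


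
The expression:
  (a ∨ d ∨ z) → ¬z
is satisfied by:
  {z: False}


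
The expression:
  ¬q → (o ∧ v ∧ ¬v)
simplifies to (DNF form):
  q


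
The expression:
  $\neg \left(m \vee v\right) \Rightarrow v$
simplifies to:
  $m \vee v$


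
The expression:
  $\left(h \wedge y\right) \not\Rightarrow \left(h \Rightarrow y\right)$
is never true.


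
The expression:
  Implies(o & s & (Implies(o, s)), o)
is always true.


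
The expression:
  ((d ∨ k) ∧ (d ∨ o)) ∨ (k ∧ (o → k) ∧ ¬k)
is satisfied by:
  {d: True, o: True, k: True}
  {d: True, o: True, k: False}
  {d: True, k: True, o: False}
  {d: True, k: False, o: False}
  {o: True, k: True, d: False}


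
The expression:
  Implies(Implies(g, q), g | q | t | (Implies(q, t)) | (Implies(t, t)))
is always true.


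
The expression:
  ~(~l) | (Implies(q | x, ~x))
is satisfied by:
  {l: True, x: False}
  {x: False, l: False}
  {x: True, l: True}


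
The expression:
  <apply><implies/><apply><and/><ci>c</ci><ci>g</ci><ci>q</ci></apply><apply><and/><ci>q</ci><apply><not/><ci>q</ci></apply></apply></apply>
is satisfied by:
  {g: False, c: False, q: False}
  {q: True, g: False, c: False}
  {c: True, g: False, q: False}
  {q: True, c: True, g: False}
  {g: True, q: False, c: False}
  {q: True, g: True, c: False}
  {c: True, g: True, q: False}


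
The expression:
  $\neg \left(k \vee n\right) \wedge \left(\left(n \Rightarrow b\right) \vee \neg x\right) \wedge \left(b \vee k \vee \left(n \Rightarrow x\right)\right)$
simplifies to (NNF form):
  $\neg k \wedge \neg n$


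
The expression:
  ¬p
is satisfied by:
  {p: False}


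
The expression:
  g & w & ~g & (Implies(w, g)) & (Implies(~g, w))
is never true.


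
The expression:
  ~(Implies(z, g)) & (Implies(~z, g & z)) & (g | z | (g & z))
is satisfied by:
  {z: True, g: False}


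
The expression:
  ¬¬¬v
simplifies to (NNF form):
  ¬v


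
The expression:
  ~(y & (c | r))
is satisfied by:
  {r: False, y: False, c: False}
  {c: True, r: False, y: False}
  {r: True, c: False, y: False}
  {c: True, r: True, y: False}
  {y: True, c: False, r: False}


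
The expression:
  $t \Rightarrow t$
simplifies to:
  $\text{True}$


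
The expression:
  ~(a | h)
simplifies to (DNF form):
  ~a & ~h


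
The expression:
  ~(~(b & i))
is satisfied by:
  {i: True, b: True}


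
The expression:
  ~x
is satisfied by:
  {x: False}


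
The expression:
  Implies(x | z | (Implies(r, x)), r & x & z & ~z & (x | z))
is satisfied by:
  {r: True, x: False, z: False}


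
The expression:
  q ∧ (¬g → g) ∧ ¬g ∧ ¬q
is never true.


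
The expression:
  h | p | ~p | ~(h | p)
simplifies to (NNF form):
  True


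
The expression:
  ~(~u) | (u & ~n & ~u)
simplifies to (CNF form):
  u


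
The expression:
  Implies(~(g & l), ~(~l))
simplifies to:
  l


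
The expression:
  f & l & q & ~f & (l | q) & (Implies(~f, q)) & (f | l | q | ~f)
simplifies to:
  False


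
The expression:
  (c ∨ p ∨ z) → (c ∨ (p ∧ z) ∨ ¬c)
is always true.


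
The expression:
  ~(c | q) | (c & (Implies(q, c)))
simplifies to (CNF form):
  c | ~q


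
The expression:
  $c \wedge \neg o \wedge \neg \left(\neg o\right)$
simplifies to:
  $\text{False}$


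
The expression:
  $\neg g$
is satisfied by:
  {g: False}


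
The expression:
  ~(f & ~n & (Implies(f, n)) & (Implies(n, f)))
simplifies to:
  True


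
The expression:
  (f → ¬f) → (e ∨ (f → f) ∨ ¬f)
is always true.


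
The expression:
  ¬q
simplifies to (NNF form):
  ¬q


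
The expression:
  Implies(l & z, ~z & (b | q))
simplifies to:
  ~l | ~z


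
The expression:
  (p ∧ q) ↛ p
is never true.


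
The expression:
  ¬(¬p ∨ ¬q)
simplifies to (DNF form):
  p ∧ q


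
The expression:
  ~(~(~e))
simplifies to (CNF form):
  ~e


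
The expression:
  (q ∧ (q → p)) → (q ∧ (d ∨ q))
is always true.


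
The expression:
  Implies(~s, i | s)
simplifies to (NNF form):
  i | s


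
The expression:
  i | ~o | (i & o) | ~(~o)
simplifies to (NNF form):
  True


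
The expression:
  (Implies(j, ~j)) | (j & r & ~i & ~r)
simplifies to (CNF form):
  ~j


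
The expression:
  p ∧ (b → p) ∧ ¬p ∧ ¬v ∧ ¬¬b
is never true.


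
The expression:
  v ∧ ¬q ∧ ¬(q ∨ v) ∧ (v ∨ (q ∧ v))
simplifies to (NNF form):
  False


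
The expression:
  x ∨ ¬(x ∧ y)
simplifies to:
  True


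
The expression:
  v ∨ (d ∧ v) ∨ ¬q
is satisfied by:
  {v: True, q: False}
  {q: False, v: False}
  {q: True, v: True}


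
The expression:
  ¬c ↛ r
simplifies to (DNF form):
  r ∨ ¬c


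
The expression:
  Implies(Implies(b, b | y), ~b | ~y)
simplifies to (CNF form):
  ~b | ~y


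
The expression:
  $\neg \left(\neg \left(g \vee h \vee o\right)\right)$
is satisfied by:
  {o: True, g: True, h: True}
  {o: True, g: True, h: False}
  {o: True, h: True, g: False}
  {o: True, h: False, g: False}
  {g: True, h: True, o: False}
  {g: True, h: False, o: False}
  {h: True, g: False, o: False}


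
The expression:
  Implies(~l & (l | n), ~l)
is always true.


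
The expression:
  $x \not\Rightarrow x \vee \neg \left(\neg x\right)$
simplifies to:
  $x$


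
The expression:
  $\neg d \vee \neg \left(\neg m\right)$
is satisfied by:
  {m: True, d: False}
  {d: False, m: False}
  {d: True, m: True}


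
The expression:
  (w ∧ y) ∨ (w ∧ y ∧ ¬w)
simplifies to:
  w ∧ y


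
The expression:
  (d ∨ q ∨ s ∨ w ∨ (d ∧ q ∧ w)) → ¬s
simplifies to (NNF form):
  ¬s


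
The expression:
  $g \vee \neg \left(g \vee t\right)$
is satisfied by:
  {g: True, t: False}
  {t: False, g: False}
  {t: True, g: True}


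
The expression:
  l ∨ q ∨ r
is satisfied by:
  {r: True, q: True, l: True}
  {r: True, q: True, l: False}
  {r: True, l: True, q: False}
  {r: True, l: False, q: False}
  {q: True, l: True, r: False}
  {q: True, l: False, r: False}
  {l: True, q: False, r: False}


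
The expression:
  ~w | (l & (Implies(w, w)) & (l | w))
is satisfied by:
  {l: True, w: False}
  {w: False, l: False}
  {w: True, l: True}


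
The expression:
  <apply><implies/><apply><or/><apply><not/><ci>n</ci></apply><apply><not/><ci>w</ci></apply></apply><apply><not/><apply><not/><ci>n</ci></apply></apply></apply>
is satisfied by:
  {n: True}


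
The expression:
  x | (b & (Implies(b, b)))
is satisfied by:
  {b: True, x: True}
  {b: True, x: False}
  {x: True, b: False}


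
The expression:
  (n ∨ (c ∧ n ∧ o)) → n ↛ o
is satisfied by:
  {o: False, n: False}
  {n: True, o: False}
  {o: True, n: False}


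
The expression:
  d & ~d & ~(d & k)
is never true.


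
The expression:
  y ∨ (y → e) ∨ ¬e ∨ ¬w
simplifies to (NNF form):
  True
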